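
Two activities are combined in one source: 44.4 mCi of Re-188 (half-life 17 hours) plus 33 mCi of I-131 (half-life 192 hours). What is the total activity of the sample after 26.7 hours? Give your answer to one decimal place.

Re-188: 44.4 × (1/2)^(26.7/17) = 44.4 × (1/2)^1.5706 ≈ 14.948 mCi.
I-131: 33 × (1/2)^(26.7/192) = 33 × (1/2)^0.13906 ≈ 29.968 mCi.
Total = 14.948 + 29.968 ≈ 44.916 mCi.

44.9 mCi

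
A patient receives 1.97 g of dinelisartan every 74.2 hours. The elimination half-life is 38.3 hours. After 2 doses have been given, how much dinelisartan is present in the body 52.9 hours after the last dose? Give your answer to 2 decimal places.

0.95 g

The 2 doses were given 127.1, 52.9 hours ago.
Total = 1.97·(1/2)^(127.1/38.3) + 1.97·(1/2)^(52.9/38.3)
      = 0.19746 + 0.75628 ≈ 0.95374 g.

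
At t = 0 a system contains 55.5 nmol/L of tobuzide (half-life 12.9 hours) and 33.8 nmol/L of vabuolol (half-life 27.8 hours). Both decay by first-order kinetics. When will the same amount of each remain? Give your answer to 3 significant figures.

17.2 hours

Set 55.5·(1/2)^(t/12.9) = 33.8·(1/2)^(t/27.8).
Taking log₂: log₂(55.5/33.8) = t·(1/12.9 − 1/27.8).
log₂(1.642) = 0.71546; 1/12.9 − 1/27.8 = 0.041548.
t = 0.71546 / 0.041548 ≈ 17.22 hours.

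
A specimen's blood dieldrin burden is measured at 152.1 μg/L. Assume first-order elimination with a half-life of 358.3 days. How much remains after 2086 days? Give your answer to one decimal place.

Number of half-lives: n = 2086/358.3 ≈ 5.8219.
Remaining = 152.1 × (1/2)^5.8219 = 152.1 × 0.017678 ≈ 2.6888 μg/L.

2.7 μg/L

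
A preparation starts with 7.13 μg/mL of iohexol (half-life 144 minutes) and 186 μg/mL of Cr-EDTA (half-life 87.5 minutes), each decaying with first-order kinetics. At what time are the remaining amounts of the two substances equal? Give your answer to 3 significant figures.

1050 minutes

Set 7.13·(1/2)^(t/144) = 186·(1/2)^(t/87.5).
Taking log₂: log₂(7.13/186) = t·(1/144 − 1/87.5).
log₂(0.038333) = -4.7053; 1/144 − 1/87.5 = -0.0044841.
t = -4.7053 / -0.0044841 ≈ 1049.3 minutes.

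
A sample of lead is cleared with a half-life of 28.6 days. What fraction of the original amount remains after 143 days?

n = 143/28.6 ≈ 5 half-lives.
Fraction remaining = (1/2)^5 ≈ 0.03125.

0.03125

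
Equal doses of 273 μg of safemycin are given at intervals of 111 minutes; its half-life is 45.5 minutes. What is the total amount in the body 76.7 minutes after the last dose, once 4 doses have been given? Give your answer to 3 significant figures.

104 μg

The 4 doses were given 409.7, 298.7, 187.7, 76.7 minutes ago.
Total = 273·(1/2)^(409.7/45.5) + 273·(1/2)^(298.7/45.5) + 273·(1/2)^(187.7/45.5) + 273·(1/2)^(76.7/45.5)
      = 0.53158 + 2.8837 + 15.643 + 84.862 ≈ 103.92 μg.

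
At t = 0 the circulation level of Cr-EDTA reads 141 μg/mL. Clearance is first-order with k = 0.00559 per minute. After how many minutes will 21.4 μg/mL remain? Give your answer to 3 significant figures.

t½ = ln 2 / k = 0.69315 / 0.00559 ≈ 124 minutes.
Fraction remaining = 21.4/141 ≈ 0.15177.
n = log₂(141/21.4) = ln(6.5888)/ln 2 ≈ 2.72 half-lives.
t = n × t½ = 2.72 × 124 ≈ 337.28 minutes.

337 minutes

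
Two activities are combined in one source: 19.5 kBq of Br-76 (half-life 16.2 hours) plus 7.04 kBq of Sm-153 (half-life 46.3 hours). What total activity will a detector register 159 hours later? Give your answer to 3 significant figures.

Br-76: 19.5 × (1/2)^(159/16.2) = 19.5 × (1/2)^9.8148 ≈ 0.021651 kBq.
Sm-153: 7.04 × (1/2)^(159/46.3) = 7.04 × (1/2)^3.4341 ≈ 0.65133 kBq.
Total = 0.021651 + 0.65133 ≈ 0.67298 kBq.

0.673 kBq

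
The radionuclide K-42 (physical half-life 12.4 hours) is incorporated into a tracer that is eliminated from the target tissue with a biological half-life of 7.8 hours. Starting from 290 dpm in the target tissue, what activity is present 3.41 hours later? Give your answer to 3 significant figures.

1/t_eff = 1/t_phys + 1/t_biol = 1/12.4 + 1/7.8 = 0.20885 per hour.
t_eff = 12.4 × 7.8 / (12.4 + 7.8) ≈ 4.7881 hours.
Remaining = 290 × (1/2)^(3.41/4.7881) = 290 × (1/2)^0.71218 ≈ 177.02 dpm.

177 dpm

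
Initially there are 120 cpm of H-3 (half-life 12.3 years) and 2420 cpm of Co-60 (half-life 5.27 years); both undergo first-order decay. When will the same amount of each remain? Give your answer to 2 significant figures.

40 years

Set 120·(1/2)^(t/12.3) = 2420·(1/2)^(t/5.27).
Taking log₂: log₂(120/2420) = t·(1/12.3 − 1/5.27).
log₂(0.049587) = -4.3339; 1/12.3 − 1/5.27 = -0.10845.
t = -4.3339 / -0.10845 ≈ 39.961 years.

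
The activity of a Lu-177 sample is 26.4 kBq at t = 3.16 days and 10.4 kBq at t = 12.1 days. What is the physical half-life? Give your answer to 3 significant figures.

Over Δt = 12.1 − 3.16 = 8.94 days, the level fell by a factor of 26.4/10.4 ≈ 2.5385.
n = log₂(2.5385) ≈ 1.344 half-lives, so t½ = 8.94/1.344 ≈ 6.652 days.

6.65 days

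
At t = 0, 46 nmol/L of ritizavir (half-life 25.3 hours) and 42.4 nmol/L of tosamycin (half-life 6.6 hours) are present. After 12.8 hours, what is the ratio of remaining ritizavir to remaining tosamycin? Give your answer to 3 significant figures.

ritizavir: 46 × (1/2)^(12.8/25.3) = 46 × (1/2)^0.50593 ≈ 32.394 nmol/L.
tosamycin: 42.4 × (1/2)^(12.8/6.6) = 42.4 × (1/2)^1.9394 ≈ 11.055 nmol/L.
Ratio ≈ 32.394 / 11.055 ≈ 2.9303.

2.93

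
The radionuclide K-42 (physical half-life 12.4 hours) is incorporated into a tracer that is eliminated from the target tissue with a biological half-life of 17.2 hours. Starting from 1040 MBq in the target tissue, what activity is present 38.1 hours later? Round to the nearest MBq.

1/t_eff = 1/t_phys + 1/t_biol = 1/12.4 + 1/17.2 = 0.13878 per hour.
t_eff = 12.4 × 17.2 / (12.4 + 17.2) ≈ 7.2054 hours.
Remaining = 1040 × (1/2)^(38.1/7.2054) = 1040 × (1/2)^5.2877 ≈ 26.624 MBq.

27 MBq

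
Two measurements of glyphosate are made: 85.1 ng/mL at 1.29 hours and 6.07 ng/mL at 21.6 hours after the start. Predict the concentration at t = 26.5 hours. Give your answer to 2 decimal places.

3.21 ng/mL

Over Δt = 21.6 − 1.29 = 20.31 hours, the level fell by a factor of 85.1/6.07 ≈ 14.02.
n = log₂(14.02) ≈ 3.8094 half-lives, so t½ = 20.31/3.8094 ≈ 5.3316 hours.
From t = 21.6 to t = 26.5: 6.07 × (1/2)^((26.5−21.6)/5.3316) ≈ 3.2102 ng/mL.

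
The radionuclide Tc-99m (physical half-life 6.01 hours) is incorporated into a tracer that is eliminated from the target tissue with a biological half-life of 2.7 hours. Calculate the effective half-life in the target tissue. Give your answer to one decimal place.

1.9 hours

1/t_eff = 1/t_phys + 1/t_biol = 1/6.01 + 1/2.7 = 0.53676 per hour.
t_eff = 6.01 × 2.7 / (6.01 + 2.7) ≈ 1.863 hours.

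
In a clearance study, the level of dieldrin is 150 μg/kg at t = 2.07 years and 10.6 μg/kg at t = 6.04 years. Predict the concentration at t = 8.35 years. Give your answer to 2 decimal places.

2.27 μg/kg

Over Δt = 6.04 − 2.07 = 3.97 years, the level fell by a factor of 150/10.6 ≈ 14.151.
n = log₂(14.151) ≈ 3.8228 half-lives, so t½ = 3.97/3.8228 ≈ 1.0385 years.
From t = 6.04 to t = 8.35: 10.6 × (1/2)^((8.35−6.04)/1.0385) ≈ 2.2683 μg/kg.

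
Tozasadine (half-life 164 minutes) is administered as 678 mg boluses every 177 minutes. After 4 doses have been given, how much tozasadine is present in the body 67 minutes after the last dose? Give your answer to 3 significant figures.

921 mg

The 4 doses were given 598, 421, 244, 67 minutes ago.
Total = 678·(1/2)^(598/164) + 678·(1/2)^(421/164) + 678·(1/2)^(244/164) + 678·(1/2)^(67/164)
      = 54.147 + 114.41 + 241.74 + 510.8 ≈ 921.1 mg.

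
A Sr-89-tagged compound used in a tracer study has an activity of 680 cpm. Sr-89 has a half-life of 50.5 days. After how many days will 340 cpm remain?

340/680 = 1/2, so 1 half-life has elapsed.
t = 1 × 50.5 = 50.5 days.

50.5 days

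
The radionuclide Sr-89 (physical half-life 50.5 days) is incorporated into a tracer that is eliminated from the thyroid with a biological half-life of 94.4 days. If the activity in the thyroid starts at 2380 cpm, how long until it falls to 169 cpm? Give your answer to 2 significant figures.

130 days

1/t_eff = 1/t_phys + 1/t_biol = 1/50.5 + 1/94.4 = 0.030395 per day.
t_eff = 50.5 × 94.4 / (50.5 + 94.4) ≈ 32.9 days.
n = log₂(2380/169) ≈ 3.8159; t = 3.8159 × 32.9 ≈ 125.54 days.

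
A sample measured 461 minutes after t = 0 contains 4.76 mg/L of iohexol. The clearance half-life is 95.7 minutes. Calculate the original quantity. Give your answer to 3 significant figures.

134 mg/L

Number of half-lives elapsed: n = 461/95.7 ≈ 4.8171.
A₀ = A × 2^n = 4.76 × 2^4.8171 = 4.76 × 28.19 ≈ 134.19 mg/L.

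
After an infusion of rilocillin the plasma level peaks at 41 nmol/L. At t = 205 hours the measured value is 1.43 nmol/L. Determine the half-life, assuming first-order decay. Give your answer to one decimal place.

A/A₀ = 1.43/41 ≈ 0.034878.
n = log₂(28.671) ≈ 4.8415 half-lives elapsed in 205 hours.
t½ = 205/4.8415 ≈ 42.342 hours.

42.3 hours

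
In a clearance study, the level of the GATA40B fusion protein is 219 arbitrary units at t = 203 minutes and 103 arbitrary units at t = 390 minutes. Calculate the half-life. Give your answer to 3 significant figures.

172 minutes

Over Δt = 390 − 203 = 187 minutes, the level fell by a factor of 219/103 ≈ 2.1262.
n = log₂(2.1262) ≈ 1.0883 half-lives, so t½ = 187/1.0883 ≈ 171.83 minutes.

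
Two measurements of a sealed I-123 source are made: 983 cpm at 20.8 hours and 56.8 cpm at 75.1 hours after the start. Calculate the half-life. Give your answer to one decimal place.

13.2 hours

Over Δt = 75.1 − 20.8 = 54.3 hours, the level fell by a factor of 983/56.8 ≈ 17.306.
n = log₂(17.306) ≈ 4.1132 half-lives, so t½ = 54.3/4.1132 ≈ 13.201 hours.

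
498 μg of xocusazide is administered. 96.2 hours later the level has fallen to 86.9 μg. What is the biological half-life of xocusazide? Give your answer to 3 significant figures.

38.2 hours

A/A₀ = 86.9/498 ≈ 0.1745.
n = log₂(5.7307) ≈ 2.5187 half-lives elapsed in 96.2 hours.
t½ = 96.2/2.5187 ≈ 38.194 hours.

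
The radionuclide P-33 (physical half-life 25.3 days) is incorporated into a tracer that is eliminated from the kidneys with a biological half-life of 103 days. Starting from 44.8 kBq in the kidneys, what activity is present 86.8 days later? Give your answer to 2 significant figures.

2.3 kBq

1/t_eff = 1/t_phys + 1/t_biol = 1/25.3 + 1/103 = 0.049234 per day.
t_eff = 25.3 × 103 / (25.3 + 103) ≈ 20.311 days.
Remaining = 44.8 × (1/2)^(86.8/20.311) = 44.8 × (1/2)^4.2735 ≈ 2.3164 kBq.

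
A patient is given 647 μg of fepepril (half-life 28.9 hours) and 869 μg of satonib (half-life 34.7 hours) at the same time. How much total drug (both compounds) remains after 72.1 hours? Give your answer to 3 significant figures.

321 μg

fepepril: 647 × (1/2)^(72.1/28.9) = 647 × (1/2)^2.4948 ≈ 114.79 μg.
satonib: 869 × (1/2)^(72.1/34.7) = 869 × (1/2)^2.0778 ≈ 205.84 μg.
Total = 114.79 + 205.84 ≈ 320.63 μg.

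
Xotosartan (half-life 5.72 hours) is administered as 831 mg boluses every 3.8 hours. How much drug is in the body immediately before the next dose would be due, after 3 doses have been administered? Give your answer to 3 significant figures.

1060 mg

The 3 doses were given 11.4, 7.6, 3.8 hours ago.
Total = 831·(1/2)^(11.4/5.72) + 831·(1/2)^(7.6/5.72) + 831·(1/2)^(3.8/5.72)
      = 208.76 + 330.85 + 524.34 ≈ 1064 mg.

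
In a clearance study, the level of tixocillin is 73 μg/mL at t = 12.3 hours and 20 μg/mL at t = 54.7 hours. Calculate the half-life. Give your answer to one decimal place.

Over Δt = 54.7 − 12.3 = 42.4 hours, the level fell by a factor of 73/20 ≈ 3.65.
n = log₂(3.65) ≈ 1.8679 half-lives, so t½ = 42.4/1.8679 ≈ 22.699 hours.

22.7 hours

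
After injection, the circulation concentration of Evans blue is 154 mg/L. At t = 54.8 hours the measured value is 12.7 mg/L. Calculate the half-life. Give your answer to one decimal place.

15.2 hours

A/A₀ = 12.7/154 ≈ 0.082468.
n = log₂(12.126) ≈ 3.6 half-lives elapsed in 54.8 hours.
t½ = 54.8/3.6 ≈ 15.222 hours.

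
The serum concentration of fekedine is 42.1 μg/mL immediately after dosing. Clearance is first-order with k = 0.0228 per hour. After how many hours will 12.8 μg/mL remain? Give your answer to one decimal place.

52.2 hours

t½ = ln 2 / k = 0.69315 / 0.0228 ≈ 30.401 hours.
Fraction remaining = 12.8/42.1 ≈ 0.30404.
n = log₂(42.1/12.8) = ln(3.2891)/ln 2 ≈ 1.7177 half-lives.
t = n × t½ = 1.7177 × 30.401 ≈ 52.219 hours.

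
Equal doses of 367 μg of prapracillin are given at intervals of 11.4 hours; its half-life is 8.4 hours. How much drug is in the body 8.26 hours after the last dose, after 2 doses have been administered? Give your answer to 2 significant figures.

260 μg

The 2 doses were given 19.66, 8.26 hours ago.
Total = 367·(1/2)^(19.66/8.4) + 367·(1/2)^(8.26/8.4)
      = 72.462 + 185.63 ≈ 258.09 μg.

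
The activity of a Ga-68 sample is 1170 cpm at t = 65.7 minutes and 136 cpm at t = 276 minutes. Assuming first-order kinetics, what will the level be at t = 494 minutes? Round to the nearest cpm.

15 cpm

Over Δt = 276 − 65.7 = 210.3 minutes, the level fell by a factor of 1170/136 ≈ 8.6029.
n = log₂(8.6029) ≈ 3.1048 half-lives, so t½ = 210.3/3.1048 ≈ 67.733 minutes.
From t = 276 to t = 494: 136 × (1/2)^((494−276)/67.733) ≈ 14.611 cpm.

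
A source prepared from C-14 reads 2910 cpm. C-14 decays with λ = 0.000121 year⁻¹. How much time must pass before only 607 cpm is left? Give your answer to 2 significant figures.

t½ = ln 2 / λ = 0.69315 / 0.000121 ≈ 5728.5 years.
Fraction remaining = 607/2910 ≈ 0.20859.
n = log₂(2910/607) = ln(4.7941)/ln 2 ≈ 2.2613 half-lives.
t = n × t½ = 2.2613 × 5728.5 ≈ 12954 years.

13000 years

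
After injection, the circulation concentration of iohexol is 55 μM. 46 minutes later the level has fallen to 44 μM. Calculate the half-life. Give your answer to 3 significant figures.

143 minutes

A/A₀ = 44/55 ≈ 0.8.
n = log₂(1.25) ≈ 0.32193 half-lives elapsed in 46 minutes.
t½ = 46/0.32193 ≈ 142.89 minutes.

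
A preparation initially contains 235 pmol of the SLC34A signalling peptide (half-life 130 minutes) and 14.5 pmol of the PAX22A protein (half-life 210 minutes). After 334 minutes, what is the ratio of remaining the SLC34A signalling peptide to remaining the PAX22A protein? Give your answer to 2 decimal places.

8.22

SLC34A signalling peptide: 235 × (1/2)^(334/130) = 235 × (1/2)^2.5692 ≈ 39.596 pmol.
PAX22A protein: 14.5 × (1/2)^(334/210) = 14.5 × (1/2)^1.5905 ≈ 4.8149 pmol.
Ratio ≈ 39.596 / 4.8149 ≈ 8.2237.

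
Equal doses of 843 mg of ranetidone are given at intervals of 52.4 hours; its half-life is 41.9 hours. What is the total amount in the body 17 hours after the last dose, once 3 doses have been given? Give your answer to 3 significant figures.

The 3 doses were given 121.8, 69.4, 17 hours ago.
Total = 843·(1/2)^(121.8/41.9) + 843·(1/2)^(69.4/41.9) + 843·(1/2)^(17/41.9)
      = 112.4 + 267.44 + 636.34 ≈ 1016.2 mg.

1020 mg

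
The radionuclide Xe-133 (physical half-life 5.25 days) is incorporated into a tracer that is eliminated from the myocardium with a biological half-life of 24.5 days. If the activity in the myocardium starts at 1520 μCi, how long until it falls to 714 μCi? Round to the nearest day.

5 days

1/t_eff = 1/t_phys + 1/t_biol = 1/5.25 + 1/24.5 = 0.23129 per day.
t_eff = 5.25 × 24.5 / (5.25 + 24.5) ≈ 4.3235 days.
n = log₂(1520/714) ≈ 1.0901; t = 1.0901 × 4.3235 ≈ 4.713 days.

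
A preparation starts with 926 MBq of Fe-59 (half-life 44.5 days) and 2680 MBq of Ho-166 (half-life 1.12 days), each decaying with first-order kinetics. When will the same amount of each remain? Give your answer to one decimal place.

1.8 days

Set 926·(1/2)^(t/44.5) = 2680·(1/2)^(t/1.12).
Taking log₂: log₂(926/2680) = t·(1/44.5 − 1/1.12).
log₂(0.34552) = -1.5331; 1/44.5 − 1/1.12 = -0.87039.
t = -1.5331 / -0.87039 ≈ 1.7615 days.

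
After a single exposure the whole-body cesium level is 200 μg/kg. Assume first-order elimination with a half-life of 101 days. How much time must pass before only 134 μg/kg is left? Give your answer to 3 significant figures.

58.4 days

Fraction remaining = 134/200 ≈ 0.67.
n = log₂(200/134) = ln(1.4925)/ln 2 ≈ 0.57777 half-lives.
t = n × t½ = 0.57777 × 101 ≈ 58.354 days.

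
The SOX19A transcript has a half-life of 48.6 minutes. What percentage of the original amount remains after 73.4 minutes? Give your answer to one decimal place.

35.1%

n = 73.4/48.6 ≈ 1.5103 half-lives.
Fraction remaining = (1/2)^1.5103 ≈ 0.35104, i.e. 35.104%.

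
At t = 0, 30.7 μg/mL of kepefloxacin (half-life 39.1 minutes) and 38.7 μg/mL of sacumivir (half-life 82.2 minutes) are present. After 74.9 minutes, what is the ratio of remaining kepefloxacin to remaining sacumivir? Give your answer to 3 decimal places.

0.395

kepefloxacin: 30.7 × (1/2)^(74.9/39.1) = 30.7 × (1/2)^1.9156 ≈ 8.1374 μg/mL.
sacumivir: 38.7 × (1/2)^(74.9/82.2) = 38.7 × (1/2)^0.91119 ≈ 20.579 μg/mL.
Ratio ≈ 8.1374 / 20.579 ≈ 0.39543.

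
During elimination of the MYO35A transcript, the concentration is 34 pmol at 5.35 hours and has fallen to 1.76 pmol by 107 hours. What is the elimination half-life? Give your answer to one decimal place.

Over Δt = 107 − 5.35 = 101.65 hours, the level fell by a factor of 34/1.76 ≈ 19.318.
n = log₂(19.318) ≈ 4.2719 half-lives, so t½ = 101.65/4.2719 ≈ 23.795 hours.

23.8 hours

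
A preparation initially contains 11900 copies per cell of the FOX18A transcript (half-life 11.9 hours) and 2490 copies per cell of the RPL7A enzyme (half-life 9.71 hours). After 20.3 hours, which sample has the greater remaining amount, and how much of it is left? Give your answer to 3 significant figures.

FOX18A transcript: 11900 × (1/2)^1.7059 ≈ 3647.8 copies per cell.
RPL7A enzyme: 2490 × (1/2)^2.0906 ≈ 584.6 copies per cell.
FOX18A transcript has more remaining, at ≈ 3647.8 copies per cell.

FOX18A transcript, 3650 copies per cell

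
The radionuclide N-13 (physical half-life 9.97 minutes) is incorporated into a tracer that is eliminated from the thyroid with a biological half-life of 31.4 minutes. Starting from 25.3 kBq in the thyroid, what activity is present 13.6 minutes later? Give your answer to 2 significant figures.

7.3 kBq

1/t_eff = 1/t_phys + 1/t_biol = 1/9.97 + 1/31.4 = 0.13215 per minute.
t_eff = 9.97 × 31.4 / (9.97 + 31.4) ≈ 7.5673 minutes.
Remaining = 25.3 × (1/2)^(13.6/7.5673) = 25.3 × (1/2)^1.7972 ≈ 7.2796 kBq.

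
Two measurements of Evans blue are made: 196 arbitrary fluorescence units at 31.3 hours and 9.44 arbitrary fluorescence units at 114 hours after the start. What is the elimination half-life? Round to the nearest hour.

19 hours

Over Δt = 114 − 31.3 = 82.7 hours, the level fell by a factor of 196/9.44 ≈ 20.763.
n = log₂(20.763) ≈ 4.3759 half-lives, so t½ = 82.7/4.3759 ≈ 18.899 hours.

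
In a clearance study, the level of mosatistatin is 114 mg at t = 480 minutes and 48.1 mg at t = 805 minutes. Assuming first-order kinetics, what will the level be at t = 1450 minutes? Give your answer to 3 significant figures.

8.68 mg

Over Δt = 805 − 480 = 325 minutes, the level fell by a factor of 114/48.1 ≈ 2.3701.
n = log₂(2.3701) ≈ 1.2449 half-lives, so t½ = 325/1.2449 ≈ 261.06 minutes.
From t = 805 to t = 1450: 48.1 × (1/2)^((1450−805)/261.06) ≈ 8.6774 mg.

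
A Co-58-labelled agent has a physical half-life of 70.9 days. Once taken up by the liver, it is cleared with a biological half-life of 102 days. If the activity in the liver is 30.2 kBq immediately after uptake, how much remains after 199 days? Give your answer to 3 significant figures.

1.12 kBq

1/t_eff = 1/t_phys + 1/t_biol = 1/70.9 + 1/102 = 0.023908 per day.
t_eff = 70.9 × 102 / (70.9 + 102) ≈ 41.826 days.
Remaining = 30.2 × (1/2)^(199/41.826) = 30.2 × (1/2)^4.7578 ≈ 1.1163 kBq.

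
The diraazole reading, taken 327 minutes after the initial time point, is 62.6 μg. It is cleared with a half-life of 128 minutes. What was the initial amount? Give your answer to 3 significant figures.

Number of half-lives elapsed: n = 327/128 ≈ 2.5547.
A₀ = A × 2^n = 62.6 × 2^2.5547 = 62.6 × 5.8754 ≈ 367.8 μg.

368 μg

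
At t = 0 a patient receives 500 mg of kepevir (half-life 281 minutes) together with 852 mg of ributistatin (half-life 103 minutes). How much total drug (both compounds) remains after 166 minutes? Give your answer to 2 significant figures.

610 mg

kepevir: 500 × (1/2)^(166/281) = 500 × (1/2)^0.59075 ≈ 332 mg.
ributistatin: 852 × (1/2)^(166/103) = 852 × (1/2)^1.6117 ≈ 278.79 mg.
Total = 332 + 278.79 ≈ 610.79 mg.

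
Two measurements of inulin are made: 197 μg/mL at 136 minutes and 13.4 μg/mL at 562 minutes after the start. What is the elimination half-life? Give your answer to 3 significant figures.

110 minutes

Over Δt = 562 − 136 = 426 minutes, the level fell by a factor of 197/13.4 ≈ 14.701.
n = log₂(14.701) ≈ 3.8779 half-lives, so t½ = 426/3.8779 ≈ 109.85 minutes.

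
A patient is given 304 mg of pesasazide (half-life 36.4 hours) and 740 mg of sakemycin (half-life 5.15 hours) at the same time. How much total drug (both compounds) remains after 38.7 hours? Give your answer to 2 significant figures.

pesasazide: 304 × (1/2)^(38.7/36.4) = 304 × (1/2)^1.0632 ≈ 145.49 mg.
sakemycin: 740 × (1/2)^(38.7/5.15) = 740 × (1/2)^7.5146 ≈ 4.0469 mg.
Total = 145.49 + 4.0469 ≈ 149.53 mg.

150 mg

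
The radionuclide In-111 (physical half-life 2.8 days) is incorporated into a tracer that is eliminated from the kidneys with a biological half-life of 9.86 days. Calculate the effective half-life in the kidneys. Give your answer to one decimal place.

2.2 days

1/t_eff = 1/t_phys + 1/t_biol = 1/2.8 + 1/9.86 = 0.45856 per day.
t_eff = 2.8 × 9.86 / (2.8 + 9.86) ≈ 2.1807 days.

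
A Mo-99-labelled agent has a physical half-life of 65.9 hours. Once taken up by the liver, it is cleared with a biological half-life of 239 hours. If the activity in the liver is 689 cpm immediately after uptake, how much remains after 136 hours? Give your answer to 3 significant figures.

111 cpm

1/t_eff = 1/t_phys + 1/t_biol = 1/65.9 + 1/239 = 0.019359 per hour.
t_eff = 65.9 × 239 / (65.9 + 239) ≈ 51.657 hours.
Remaining = 689 × (1/2)^(136/51.657) = 689 × (1/2)^2.6328 ≈ 111.09 cpm.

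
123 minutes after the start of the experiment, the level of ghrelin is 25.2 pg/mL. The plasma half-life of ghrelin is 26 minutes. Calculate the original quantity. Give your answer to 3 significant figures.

669 pg/mL

Number of half-lives elapsed: n = 123/26 ≈ 4.7308.
A₀ = A × 2^n = 25.2 × 2^4.7308 = 25.2 × 26.552 ≈ 669.12 pg/mL.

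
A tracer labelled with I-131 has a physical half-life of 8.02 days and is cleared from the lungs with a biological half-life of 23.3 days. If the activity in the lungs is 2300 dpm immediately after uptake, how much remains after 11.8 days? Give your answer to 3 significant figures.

1/t_eff = 1/t_phys + 1/t_biol = 1/8.02 + 1/23.3 = 0.16761 per day.
t_eff = 8.02 × 23.3 / (8.02 + 23.3) ≈ 5.9663 days.
Remaining = 2300 × (1/2)^(11.8/5.9663) = 2300 × (1/2)^1.9778 ≈ 583.93 dpm.

584 dpm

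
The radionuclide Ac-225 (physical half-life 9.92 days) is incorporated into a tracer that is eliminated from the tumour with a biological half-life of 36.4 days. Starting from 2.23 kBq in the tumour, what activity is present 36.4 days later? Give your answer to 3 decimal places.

1/t_eff = 1/t_phys + 1/t_biol = 1/9.92 + 1/36.4 = 0.12828 per day.
t_eff = 9.92 × 36.4 / (9.92 + 36.4) ≈ 7.7955 days.
Remaining = 2.23 × (1/2)^(36.4/7.7955) = 2.23 × (1/2)^4.6694 ≈ 0.087637 kBq.

0.088 kBq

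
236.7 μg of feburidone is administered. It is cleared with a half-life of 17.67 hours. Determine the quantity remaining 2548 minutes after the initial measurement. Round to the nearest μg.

45 μg

Convert the elapsed time: 2548 minutes = 42.4667 hours.
Number of half-lives: n = 42.4667/17.67 ≈ 2.4033.
Remaining = 236.7 × (1/2)^2.4033 = 236.7 × 0.18903 ≈ 44.743 μg.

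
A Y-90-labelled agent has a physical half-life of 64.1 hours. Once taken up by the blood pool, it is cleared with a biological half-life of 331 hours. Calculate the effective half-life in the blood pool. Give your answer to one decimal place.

53.7 hours

1/t_eff = 1/t_phys + 1/t_biol = 1/64.1 + 1/331 = 0.018622 per hour.
t_eff = 64.1 × 331 / (64.1 + 331) ≈ 53.701 hours.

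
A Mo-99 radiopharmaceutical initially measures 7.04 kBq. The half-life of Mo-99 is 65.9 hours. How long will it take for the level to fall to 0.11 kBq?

0.11/7.04 = 1/64, so 6 half-lives have elapsed.
t = 6 × 65.9 = 395.4 hours.

395.4 hours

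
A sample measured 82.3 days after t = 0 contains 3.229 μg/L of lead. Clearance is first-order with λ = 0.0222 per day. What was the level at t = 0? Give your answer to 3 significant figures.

20.1 μg/L

t½ = ln 2 / λ = 0.69315 / 0.0222 ≈ 31.223 days.
Number of half-lives elapsed: n = 82.3/31.223 ≈ 2.6359.
A₀ = A × 2^n = 3.229 × 2^2.6359 = 3.229 × 6.2156 ≈ 20.07 μg/L.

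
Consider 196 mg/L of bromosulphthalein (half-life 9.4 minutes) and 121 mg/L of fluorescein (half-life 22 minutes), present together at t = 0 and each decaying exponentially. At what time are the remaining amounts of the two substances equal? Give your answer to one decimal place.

Set 196·(1/2)^(t/9.4) = 121·(1/2)^(t/22).
Taking log₂: log₂(196/121) = t·(1/9.4 − 1/22).
log₂(1.6198) = 0.69585; 1/9.4 − 1/22 = 0.060928.
t = 0.69585 / 0.060928 ≈ 11.421 minutes.

11.4 minutes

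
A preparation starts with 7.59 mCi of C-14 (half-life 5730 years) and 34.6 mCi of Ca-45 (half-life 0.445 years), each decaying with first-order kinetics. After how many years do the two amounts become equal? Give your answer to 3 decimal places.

Set 7.59·(1/2)^(t/5730) = 34.6·(1/2)^(t/0.445).
Taking log₂: log₂(7.59/34.6) = t·(1/5730 − 1/0.445).
log₂(0.21936) = -2.1886; 1/5730 − 1/0.445 = -2.247.
t = -2.1886 / -2.247 ≈ 0.974 years.

0.974 years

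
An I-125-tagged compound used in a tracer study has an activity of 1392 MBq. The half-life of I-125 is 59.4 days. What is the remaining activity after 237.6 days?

87 MBq

Elapsed time is 4 half-lives (237.6/59.4).
Each half-life halves the amount: 1392 × (1/2)^4 = 1392/16 = 87 MBq.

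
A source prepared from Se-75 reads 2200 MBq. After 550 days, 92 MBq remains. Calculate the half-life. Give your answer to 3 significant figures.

A/A₀ = 92/2200 ≈ 0.041818.
n = log₂(23.913) ≈ 4.5797 half-lives elapsed in 550 days.
t½ = 550/4.5797 ≈ 120.09 days.

120 days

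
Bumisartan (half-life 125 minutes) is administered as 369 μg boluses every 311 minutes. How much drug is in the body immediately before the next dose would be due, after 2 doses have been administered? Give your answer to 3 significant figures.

The 2 doses were given 622, 311 minutes ago.
Total = 369·(1/2)^(622/125) + 369·(1/2)^(311/125)
      = 11.725 + 65.775 ≈ 77.5 μg.

77.5 μg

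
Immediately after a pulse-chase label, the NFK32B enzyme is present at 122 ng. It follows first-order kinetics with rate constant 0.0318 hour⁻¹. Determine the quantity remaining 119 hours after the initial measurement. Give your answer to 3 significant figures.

t½ = ln 2 / k = 0.69315 / 0.0318 ≈ 21.797 hours.
Number of half-lives: n = 119/21.797 ≈ 5.4594.
Remaining = 122 × (1/2)^5.4594 = 122 × 0.022727 ≈ 2.7727 ng.

2.77 ng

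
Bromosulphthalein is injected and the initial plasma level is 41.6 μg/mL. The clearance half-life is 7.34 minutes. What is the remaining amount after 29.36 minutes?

2.6 μg/mL

Elapsed time is 4 half-lives (29.36/7.34).
Each half-life halves the amount: 41.6 × (1/2)^4 = 41.6/16 = 2.6 μg/mL.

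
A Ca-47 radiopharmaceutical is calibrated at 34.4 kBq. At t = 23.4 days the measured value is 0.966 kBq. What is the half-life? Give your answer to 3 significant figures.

A/A₀ = 0.966/34.4 ≈ 0.028081.
n = log₂(35.611) ≈ 5.1542 half-lives elapsed in 23.4 days.
t½ = 23.4/5.1542 ≈ 4.54 days.

4.54 days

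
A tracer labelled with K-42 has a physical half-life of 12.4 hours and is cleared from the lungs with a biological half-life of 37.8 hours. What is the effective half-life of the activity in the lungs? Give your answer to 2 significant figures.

9.3 hours

1/t_eff = 1/t_phys + 1/t_biol = 1/12.4 + 1/37.8 = 0.1071 per hour.
t_eff = 12.4 × 37.8 / (12.4 + 37.8) ≈ 9.3371 hours.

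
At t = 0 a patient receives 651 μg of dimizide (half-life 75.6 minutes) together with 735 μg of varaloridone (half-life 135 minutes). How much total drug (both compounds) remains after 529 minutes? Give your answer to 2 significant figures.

dimizide: 651 × (1/2)^(529/75.6) = 651 × (1/2)^6.9974 ≈ 5.0953 μg.
varaloridone: 735 × (1/2)^(529/135) = 735 × (1/2)^3.9185 ≈ 48.607 μg.
Total = 5.0953 + 48.607 ≈ 53.702 μg.

54 μg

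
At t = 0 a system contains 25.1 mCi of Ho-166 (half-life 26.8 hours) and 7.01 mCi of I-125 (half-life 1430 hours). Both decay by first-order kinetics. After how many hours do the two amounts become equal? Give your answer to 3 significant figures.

50.3 hours

Set 25.1·(1/2)^(t/26.8) = 7.01·(1/2)^(t/1430).
Taking log₂: log₂(25.1/7.01) = t·(1/26.8 − 1/1430).
log₂(3.5806) = 1.8402; 1/26.8 − 1/1430 = 0.036614.
t = 1.8402 / 0.036614 ≈ 50.259 hours.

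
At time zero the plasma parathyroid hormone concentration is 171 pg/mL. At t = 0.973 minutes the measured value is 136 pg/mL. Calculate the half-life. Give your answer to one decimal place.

A/A₀ = 136/171 ≈ 0.79532.
n = log₂(1.2574) ≈ 0.33039 half-lives elapsed in 0.973 minutes.
t½ = 0.973/0.33039 ≈ 2.945 minutes.

2.9 minutes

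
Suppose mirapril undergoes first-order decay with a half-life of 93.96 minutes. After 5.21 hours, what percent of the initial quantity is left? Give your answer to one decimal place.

10.0%

5.21 hours = 312.6 minutes.
n = 312.6/93.96 ≈ 3.3269 half-lives.
Fraction remaining = (1/2)^3.3269 ≈ 0.099653, i.e. 9.9653%.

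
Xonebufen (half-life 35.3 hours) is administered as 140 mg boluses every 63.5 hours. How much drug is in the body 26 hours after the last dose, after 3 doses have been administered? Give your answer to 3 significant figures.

The 3 doses were given 153, 89.5, 26 hours ago.
Total = 140·(1/2)^(153/35.3) + 140·(1/2)^(89.5/35.3) + 140·(1/2)^(26/35.3)
      = 6.9403 + 24.149 + 84.025 ≈ 115.11 mg.

115 mg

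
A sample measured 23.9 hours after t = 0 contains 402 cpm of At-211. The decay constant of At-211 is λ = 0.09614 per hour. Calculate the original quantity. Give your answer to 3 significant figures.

4000 cpm

t½ = ln 2 / λ = 0.69315 / 0.09614 ≈ 7.2098 hours.
Number of half-lives elapsed: n = 23.9/7.2098 ≈ 3.3149.
A₀ = A × 2^n = 402 × 2^3.3149 = 402 × 9.9517 ≈ 4000.6 cpm.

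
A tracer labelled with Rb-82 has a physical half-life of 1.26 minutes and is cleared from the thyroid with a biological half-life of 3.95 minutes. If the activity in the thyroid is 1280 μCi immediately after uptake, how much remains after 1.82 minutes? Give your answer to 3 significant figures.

342 μCi

1/t_eff = 1/t_phys + 1/t_biol = 1/1.26 + 1/3.95 = 1.0468 per minute.
t_eff = 1.26 × 3.95 / (1.26 + 3.95) ≈ 0.95528 minutes.
Remaining = 1280 × (1/2)^(1.82/0.95528) = 1280 × (1/2)^1.9052 ≈ 341.73 μCi.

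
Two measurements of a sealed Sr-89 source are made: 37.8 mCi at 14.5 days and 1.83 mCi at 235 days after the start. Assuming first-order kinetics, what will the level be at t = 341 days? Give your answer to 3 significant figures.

0.427 mCi

Over Δt = 235 − 14.5 = 220.5 days, the level fell by a factor of 37.8/1.83 ≈ 20.656.
n = log₂(20.656) ≈ 4.3685 half-lives, so t½ = 220.5/4.3685 ≈ 50.475 days.
From t = 235 to t = 341: 1.83 × (1/2)^((341−235)/50.475) ≈ 0.42685 mCi.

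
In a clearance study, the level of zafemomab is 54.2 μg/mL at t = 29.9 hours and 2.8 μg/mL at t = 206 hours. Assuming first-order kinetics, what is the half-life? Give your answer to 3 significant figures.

41.2 hours

Over Δt = 206 − 29.9 = 176.1 hours, the level fell by a factor of 54.2/2.8 ≈ 19.357.
n = log₂(19.357) ≈ 4.2748 half-lives, so t½ = 176.1/4.2748 ≈ 41.195 hours.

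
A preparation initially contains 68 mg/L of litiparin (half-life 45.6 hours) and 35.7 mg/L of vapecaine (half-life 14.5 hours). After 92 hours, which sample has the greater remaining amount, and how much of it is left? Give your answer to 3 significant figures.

litiparin: 68 × (1/2)^2.0175 ≈ 16.795 mg/L.
vapecaine: 35.7 × (1/2)^6.3448 ≈ 0.43922 mg/L.
Litiparin has more remaining, at ≈ 16.795 mg/L.

litiparin, 16.8 mg/L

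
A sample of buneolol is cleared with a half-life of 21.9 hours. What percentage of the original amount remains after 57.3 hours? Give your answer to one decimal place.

16.3%

n = 57.3/21.9 ≈ 2.6164 half-lives.
Fraction remaining = (1/2)^2.6164 ≈ 0.16307, i.e. 16.307%.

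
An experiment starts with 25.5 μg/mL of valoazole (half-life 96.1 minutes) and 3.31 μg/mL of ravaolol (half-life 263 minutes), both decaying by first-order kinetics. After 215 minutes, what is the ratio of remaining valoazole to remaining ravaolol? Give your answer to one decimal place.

2.9

valoazole: 25.5 × (1/2)^(215/96.1) = 25.5 × (1/2)^2.2373 ≈ 5.4083 μg/mL.
ravaolol: 3.31 × (1/2)^(215/263) = 3.31 × (1/2)^0.81749 ≈ 1.8782 μg/mL.
Ratio ≈ 5.4083 / 1.8782 ≈ 2.8795.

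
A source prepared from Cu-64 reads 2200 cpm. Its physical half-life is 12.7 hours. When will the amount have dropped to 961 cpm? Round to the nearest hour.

Fraction remaining = 961/2200 ≈ 0.43682.
n = log₂(2200/961) = ln(2.2893)/ln 2 ≈ 1.1949 half-lives.
t = n × t½ = 1.1949 × 12.7 ≈ 15.175 hours.

15 hours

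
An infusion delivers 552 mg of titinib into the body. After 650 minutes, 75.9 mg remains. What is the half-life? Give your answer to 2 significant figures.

230 minutes

A/A₀ = 75.9/552 ≈ 0.1375.
n = log₂(7.2727) ≈ 2.8625 half-lives elapsed in 650 minutes.
t½ = 650/2.8625 ≈ 227.07 minutes.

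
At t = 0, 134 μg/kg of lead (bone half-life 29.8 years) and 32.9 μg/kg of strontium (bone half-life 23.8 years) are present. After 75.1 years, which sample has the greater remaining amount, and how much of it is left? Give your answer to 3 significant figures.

lead, 23.4 μg/kg

lead: 134 × (1/2)^2.5201 ≈ 23.36 μg/kg.
strontium: 32.9 × (1/2)^3.1555 ≈ 3.6924 μg/kg.
Lead has more remaining, at ≈ 23.36 μg/kg.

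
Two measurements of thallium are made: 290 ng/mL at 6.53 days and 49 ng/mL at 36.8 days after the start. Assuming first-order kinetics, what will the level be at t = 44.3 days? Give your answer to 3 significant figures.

31.5 ng/mL

Over Δt = 36.8 − 6.53 = 30.27 days, the level fell by a factor of 290/49 ≈ 5.9184.
n = log₂(5.9184) ≈ 2.5652 half-lives, so t½ = 30.27/2.5652 ≈ 11.8 days.
From t = 36.8 to t = 44.3: 49 × (1/2)^((44.3−36.8)/11.8) ≈ 31.54 ng/mL.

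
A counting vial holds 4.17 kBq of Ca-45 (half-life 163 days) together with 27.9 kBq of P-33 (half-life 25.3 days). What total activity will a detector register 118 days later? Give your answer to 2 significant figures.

Ca-45: 4.17 × (1/2)^(118/163) = 4.17 × (1/2)^0.72393 ≈ 2.5247 kBq.
P-33: 27.9 × (1/2)^(118/25.3) = 27.9 × (1/2)^4.664 ≈ 1.1005 kBq.
Total = 2.5247 + 1.1005 ≈ 3.6252 kBq.

3.6 kBq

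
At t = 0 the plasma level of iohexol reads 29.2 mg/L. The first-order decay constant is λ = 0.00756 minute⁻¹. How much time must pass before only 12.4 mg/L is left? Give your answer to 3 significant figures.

t½ = ln 2 / λ = 0.69315 / 0.00756 ≈ 91.686 minutes.
Fraction remaining = 12.4/29.2 ≈ 0.42466.
n = log₂(29.2/12.4) = ln(2.3548)/ln 2 ≈ 1.2356 half-lives.
t = n × t½ = 1.2356 × 91.686 ≈ 113.29 minutes.

113 minutes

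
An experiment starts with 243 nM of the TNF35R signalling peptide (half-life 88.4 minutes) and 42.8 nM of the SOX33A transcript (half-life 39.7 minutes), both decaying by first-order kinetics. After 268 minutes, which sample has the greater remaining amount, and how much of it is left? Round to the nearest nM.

TNF35R signalling peptide: 243 × (1/2)^3.0317 ≈ 29.715 nM.
SOX33A transcript: 42.8 × (1/2)^6.7506 ≈ 0.39747 nM.
TNF35R signalling peptide has more remaining, at ≈ 29.715 nM.

TNF35R signalling peptide, 30 nM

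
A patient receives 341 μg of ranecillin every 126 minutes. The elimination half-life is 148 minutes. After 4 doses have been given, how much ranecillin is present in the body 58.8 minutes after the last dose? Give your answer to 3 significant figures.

The 4 doses were given 436.8, 310.8, 184.8, 58.8 minutes ago.
Total = 341·(1/2)^(436.8/148) + 341·(1/2)^(310.8/148) + 341·(1/2)^(184.8/148) + 341·(1/2)^(58.8/148)
      = 44.087 + 79.541 + 143.51 + 258.91 ≈ 526.05 μg.

526 μg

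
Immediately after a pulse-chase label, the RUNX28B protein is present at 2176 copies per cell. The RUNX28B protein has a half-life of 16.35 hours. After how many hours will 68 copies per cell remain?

81.75 hours

68/2176 = 1/32, so 5 half-lives have elapsed.
t = 5 × 16.35 = 81.75 hours.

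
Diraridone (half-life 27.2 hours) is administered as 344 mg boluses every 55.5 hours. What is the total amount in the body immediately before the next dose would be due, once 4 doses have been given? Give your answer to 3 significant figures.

110 mg

The 4 doses were given 222, 166.5, 111, 55.5 hours ago.
Total = 344·(1/2)^(222/27.2) + 344·(1/2)^(166.5/27.2) + 344·(1/2)^(111/27.2) + 344·(1/2)^(55.5/27.2)
      = 1.2012 + 4.9415 + 20.328 + 83.623 ≈ 110.09 mg.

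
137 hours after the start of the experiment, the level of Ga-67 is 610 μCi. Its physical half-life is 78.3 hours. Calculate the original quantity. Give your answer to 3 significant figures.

Number of half-lives elapsed: n = 137/78.3 ≈ 1.7497.
A₀ = A × 2^n = 610 × 2^1.7497 = 610 × 3.3628 ≈ 2051.3 μCi.

2050 μCi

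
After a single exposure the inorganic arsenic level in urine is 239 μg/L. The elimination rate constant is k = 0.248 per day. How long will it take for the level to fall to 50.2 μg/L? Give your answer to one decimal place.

6.3 days

t½ = ln 2 / k = 0.69315 / 0.248 ≈ 2.7949 days.
Fraction remaining = 50.2/239 ≈ 0.21004.
n = log₂(239/50.2) = ln(4.761)/ln 2 ≈ 2.2513 half-lives.
t = n × t½ = 2.2513 × 2.7949 ≈ 6.2921 days.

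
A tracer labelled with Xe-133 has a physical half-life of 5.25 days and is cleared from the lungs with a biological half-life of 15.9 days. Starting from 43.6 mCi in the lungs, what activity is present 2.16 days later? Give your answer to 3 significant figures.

1/t_eff = 1/t_phys + 1/t_biol = 1/5.25 + 1/15.9 = 0.25337 per day.
t_eff = 5.25 × 15.9 / (5.25 + 15.9) ≈ 3.9468 days.
Remaining = 43.6 × (1/2)^(2.16/3.9468) = 43.6 × (1/2)^0.54728 ≈ 29.836 mCi.

29.8 mCi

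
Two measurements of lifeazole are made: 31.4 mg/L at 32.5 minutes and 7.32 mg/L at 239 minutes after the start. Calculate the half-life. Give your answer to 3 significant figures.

Over Δt = 239 − 32.5 = 206.5 minutes, the level fell by a factor of 31.4/7.32 ≈ 4.2896.
n = log₂(4.2896) ≈ 2.1008 half-lives, so t½ = 206.5/2.1008 ≈ 98.294 minutes.

98.3 minutes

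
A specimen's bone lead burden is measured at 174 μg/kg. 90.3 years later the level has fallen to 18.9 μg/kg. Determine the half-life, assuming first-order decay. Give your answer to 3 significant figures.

A/A₀ = 18.9/174 ≈ 0.10862.
n = log₂(9.2063) ≈ 3.2026 half-lives elapsed in 90.3 years.
t½ = 90.3/3.2026 ≈ 28.196 years.

28.2 years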